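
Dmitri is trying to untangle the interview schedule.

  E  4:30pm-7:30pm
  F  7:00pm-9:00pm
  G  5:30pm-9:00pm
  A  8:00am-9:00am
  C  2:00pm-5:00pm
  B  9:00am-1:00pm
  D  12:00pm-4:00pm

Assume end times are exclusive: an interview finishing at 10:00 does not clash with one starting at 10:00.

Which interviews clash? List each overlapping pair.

Sorted by start: A, B, D, C, E, G, F.
B starts exactly when A ends (back-to-back, no overlap) — done with A.
D starts before B ends → B and D overlap.
C starts after B ends — done with B.
C starts before D ends → D and C overlap.
E starts after D ends — done with D.
E starts before C ends → C and E overlap.
G starts after C ends — done with C.
G starts before E ends → E and G overlap.
F starts before E ends → E and F overlap.
F starts before G ends → G and F overlap.

B & D, C & D, C & E, E & F, E & G, F & G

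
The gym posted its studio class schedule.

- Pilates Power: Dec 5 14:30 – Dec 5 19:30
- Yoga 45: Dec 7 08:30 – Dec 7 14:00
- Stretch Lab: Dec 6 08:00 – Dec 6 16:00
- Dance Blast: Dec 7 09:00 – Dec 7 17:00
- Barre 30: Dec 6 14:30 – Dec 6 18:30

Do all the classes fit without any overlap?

No

Two intervals overlap when each starts before the other ends.
Sorted by start: Pilates Power, Stretch Lab, Barre 30, Yoga 45, Dance Blast.
Stretch Lab starts after Pilates Power ends — done with Pilates Power.
Barre 30 starts before Stretch Lab ends → Stretch Lab and Barre 30 overlap.
That's a conflict, so the schedule is not conflict-free.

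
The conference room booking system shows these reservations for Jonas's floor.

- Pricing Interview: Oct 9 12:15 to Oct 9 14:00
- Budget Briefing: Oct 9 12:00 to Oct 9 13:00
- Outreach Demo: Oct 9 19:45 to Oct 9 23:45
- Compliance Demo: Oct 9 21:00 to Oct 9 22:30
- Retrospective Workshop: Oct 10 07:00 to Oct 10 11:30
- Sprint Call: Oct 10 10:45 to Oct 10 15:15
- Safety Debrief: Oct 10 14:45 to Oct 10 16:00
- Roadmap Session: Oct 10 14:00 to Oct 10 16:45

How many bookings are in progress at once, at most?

3

Sort all start/end points and keep a running count:
Oct 9 12:00 start Budget Briefing → 1
Oct 9 12:15 start Pricing Interview → 2
Oct 9 13:00 end Budget Briefing → 1
Oct 9 14:00 end Pricing Interview → 0
Oct 9 19:45 start Outreach Demo → 1
Oct 9 21:00 start Compliance Demo → 2
Oct 9 22:30 end Compliance Demo → 1
Oct 9 23:45 end Outreach Demo → 0
Oct 10 07:00 start Retrospective Workshop → 1
Oct 10 10:45 start Sprint Call → 2
Oct 10 11:30 end Retrospective Workshop → 1
Oct 10 14:00 start Roadmap Session → 2
Oct 10 14:45 start Safety Debrief → 3
Oct 10 15:15 end Sprint Call → 2
Oct 10 16:00 end Safety Debrief → 1
Oct 10 16:45 end Roadmap Session → 0
Peak is 3, at Oct 10 14:45 (Roadmap Session, Safety Debrief, Sprint Call).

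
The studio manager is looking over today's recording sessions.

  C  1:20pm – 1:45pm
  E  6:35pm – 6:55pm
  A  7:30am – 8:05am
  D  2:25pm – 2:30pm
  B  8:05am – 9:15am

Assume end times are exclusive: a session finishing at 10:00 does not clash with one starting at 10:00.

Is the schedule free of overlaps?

Check each pair: they overlap iff neither finishes before the other starts.
Sorted by start: A, B, C, D, E.
B starts exactly when A ends (back-to-back, no overlap); A is clear from here.
C starts after B ends; B is clear from here.
D starts after C ends; C is clear from here.
E starts after D ends.
Every pair is clear; the schedule has no overlaps.

Yes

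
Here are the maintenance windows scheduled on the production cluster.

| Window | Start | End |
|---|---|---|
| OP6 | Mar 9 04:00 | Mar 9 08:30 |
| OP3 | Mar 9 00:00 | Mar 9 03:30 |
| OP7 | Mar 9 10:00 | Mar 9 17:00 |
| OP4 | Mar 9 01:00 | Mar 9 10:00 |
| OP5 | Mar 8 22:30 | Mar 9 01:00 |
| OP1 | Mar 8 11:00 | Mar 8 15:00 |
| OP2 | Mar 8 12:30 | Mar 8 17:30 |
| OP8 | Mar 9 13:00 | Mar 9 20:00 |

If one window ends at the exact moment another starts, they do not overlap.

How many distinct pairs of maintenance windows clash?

5

Sorted by start: OP1, OP2, OP5, OP3, OP4, OP6, OP7, OP8.
OP2 starts before OP1 ends → OP1 and OP2 overlap.
OP5 starts after OP1 ends, so OP1 has no further overlaps.
OP5 starts after OP2 ends, so OP2 has no further overlaps.
OP3 starts before OP5 ends → OP5 and OP3 overlap.
OP4 starts exactly when OP5 ends (back-to-back, no overlap), so OP5 has no further overlaps.
OP4 starts before OP3 ends → OP3 and OP4 overlap.
OP6 starts after OP3 ends, so OP3 has no further overlaps.
OP6 starts before OP4 ends → OP4 and OP6 overlap.
OP7 starts exactly when OP4 ends (back-to-back, no overlap), so OP4 has no further overlaps.
OP7 starts after OP6 ends, so OP6 has no further overlaps.
OP8 starts before OP7 ends → OP7 and OP8 overlap.
Overlapping pairs: OP1 & OP2, OP3 & OP4, OP3 & OP5, OP4 & OP6, OP7 & OP8 — 5 in total.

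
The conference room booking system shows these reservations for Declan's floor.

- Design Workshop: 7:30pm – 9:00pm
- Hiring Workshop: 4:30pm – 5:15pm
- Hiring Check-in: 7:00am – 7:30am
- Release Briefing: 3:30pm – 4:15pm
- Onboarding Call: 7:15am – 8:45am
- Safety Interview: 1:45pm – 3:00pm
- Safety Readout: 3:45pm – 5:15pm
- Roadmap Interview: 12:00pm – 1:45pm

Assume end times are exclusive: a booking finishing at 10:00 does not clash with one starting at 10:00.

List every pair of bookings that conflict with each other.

Check each pair: they overlap iff neither finishes before the other starts.
Sorted by start: Hiring Check-in, Onboarding Call, Roadmap Interview, Safety Interview, Release Briefing, Safety Readout, Hiring Workshop, Design Workshop.
Onboarding Call starts before Hiring Check-in ends → Hiring Check-in and Onboarding Call overlap.
Roadmap Interview starts after Hiring Check-in ends; Hiring Check-in is clear from here.
Roadmap Interview starts after Onboarding Call ends; Onboarding Call is clear from here.
Safety Interview starts exactly when Roadmap Interview ends (back-to-back, no overlap); Roadmap Interview is clear from here.
Release Briefing starts after Safety Interview ends; Safety Interview is clear from here.
Safety Readout starts before Release Briefing ends → Release Briefing and Safety Readout overlap.
Hiring Workshop starts after Release Briefing ends; Release Briefing is clear from here.
Hiring Workshop starts before Safety Readout ends → Safety Readout and Hiring Workshop overlap.
Design Workshop starts after Safety Readout ends.
Design Workshop starts after Hiring Workshop ends.

Hiring Check-in & Onboarding Call, Hiring Workshop & Safety Readout, Release Briefing & Safety Readout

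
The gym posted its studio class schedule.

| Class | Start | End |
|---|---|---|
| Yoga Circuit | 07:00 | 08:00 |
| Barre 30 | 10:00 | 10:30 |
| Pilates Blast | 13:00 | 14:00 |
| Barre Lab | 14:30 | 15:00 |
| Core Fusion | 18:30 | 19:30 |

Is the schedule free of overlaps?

Sorted by start: Yoga Circuit, Barre 30, Pilates Blast, Barre Lab, Core Fusion.
Barre 30 starts after Yoga Circuit ends, so nothing later overlaps Yoga Circuit either.
Pilates Blast starts after Barre 30 ends, so nothing later overlaps Barre 30 either.
Barre Lab starts after Pilates Blast ends, so nothing later overlaps Pilates Blast either.
Core Fusion starts after Barre Lab ends.
Every pair is clear; the schedule has no overlaps.

Yes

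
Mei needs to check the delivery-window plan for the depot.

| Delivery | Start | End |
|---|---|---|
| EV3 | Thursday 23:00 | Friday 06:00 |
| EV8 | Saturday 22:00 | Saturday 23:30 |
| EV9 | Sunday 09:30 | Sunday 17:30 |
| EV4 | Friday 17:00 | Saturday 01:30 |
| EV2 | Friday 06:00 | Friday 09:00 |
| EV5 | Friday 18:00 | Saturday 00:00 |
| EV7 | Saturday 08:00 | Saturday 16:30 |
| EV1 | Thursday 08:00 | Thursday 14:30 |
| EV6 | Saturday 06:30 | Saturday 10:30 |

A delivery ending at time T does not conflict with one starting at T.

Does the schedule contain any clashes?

Check each pair: they overlap iff neither finishes before the other starts.
Sorted by start: EV1, EV3, EV2, EV4, EV5, EV6, EV7, EV8, EV9.
EV3 starts after EV1 ends; EV1 is clear from here.
EV2 starts exactly when EV3 ends (back-to-back, no overlap); EV3 is clear from here.
EV4 starts after EV2 ends; EV2 is clear from here.
EV5 starts before EV4 ends → EV4 and EV5 overlap.
That's a conflict, so the schedule is not conflict-free.

Yes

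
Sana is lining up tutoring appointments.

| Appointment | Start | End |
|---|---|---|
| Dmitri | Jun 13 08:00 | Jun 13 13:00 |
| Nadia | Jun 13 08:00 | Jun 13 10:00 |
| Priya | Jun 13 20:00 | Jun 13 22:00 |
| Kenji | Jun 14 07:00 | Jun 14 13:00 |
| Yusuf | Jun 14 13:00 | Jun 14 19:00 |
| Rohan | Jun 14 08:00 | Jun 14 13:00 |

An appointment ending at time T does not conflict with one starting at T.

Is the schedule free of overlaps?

No

Two intervals overlap when each starts before the other ends.
Sorted by start: Dmitri, Nadia, Priya, Kenji, Rohan, Yusuf.
Nadia starts before Dmitri ends → Dmitri and Nadia overlap.
That's a conflict, so the schedule is not conflict-free.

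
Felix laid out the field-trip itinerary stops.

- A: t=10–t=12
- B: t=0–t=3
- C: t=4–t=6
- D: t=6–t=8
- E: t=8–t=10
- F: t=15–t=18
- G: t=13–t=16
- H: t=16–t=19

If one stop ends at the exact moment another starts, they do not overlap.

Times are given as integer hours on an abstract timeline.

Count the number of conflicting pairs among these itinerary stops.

Sorted by start: B, C, D, E, A, G, F, H.
C starts after B ends, so nothing later overlaps B either.
D starts exactly when C ends (back-to-back, no overlap), so nothing later overlaps C either.
E starts exactly when D ends (back-to-back, no overlap), so nothing later overlaps D either.
A starts exactly when E ends (back-to-back, no overlap), so nothing later overlaps E either.
G starts after A ends, so nothing later overlaps A either.
F starts before G ends → G and F overlap.
H starts exactly when G ends (back-to-back, no overlap).
H starts before F ends → F and H overlap.
Overlapping pairs: F & G, F & H — 2 in total.

2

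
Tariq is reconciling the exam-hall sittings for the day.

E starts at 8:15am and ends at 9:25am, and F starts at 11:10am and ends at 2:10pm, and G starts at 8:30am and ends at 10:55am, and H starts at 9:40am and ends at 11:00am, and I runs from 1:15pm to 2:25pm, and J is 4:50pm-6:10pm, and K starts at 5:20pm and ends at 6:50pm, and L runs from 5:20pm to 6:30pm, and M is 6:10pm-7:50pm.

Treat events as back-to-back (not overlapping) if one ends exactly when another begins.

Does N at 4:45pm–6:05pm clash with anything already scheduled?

Yes — it overlaps J, K, L

E: ends 9:25am at or before N starts 4:45pm → clear.
G: ends 10:55am at or before N starts 4:45pm → clear.
H: ends 11:00am at or before N starts 4:45pm → clear.
F: ends 2:10pm at or before N starts 4:45pm → clear.
I: ends 2:25pm at or before N starts 4:45pm → clear.
J: starts 4:50pm before N ends 6:05pm, and ends 6:10pm after N starts 4:45pm → overlap.
K: starts 5:20pm before N ends 6:05pm, and ends 6:50pm after N starts 4:45pm → overlap.
L: starts 5:20pm before N ends 6:05pm, and ends 6:30pm after N starts 4:45pm → overlap.
M: starts 6:10pm at or after N ends 6:05pm → clear.
N overlaps J, K, L.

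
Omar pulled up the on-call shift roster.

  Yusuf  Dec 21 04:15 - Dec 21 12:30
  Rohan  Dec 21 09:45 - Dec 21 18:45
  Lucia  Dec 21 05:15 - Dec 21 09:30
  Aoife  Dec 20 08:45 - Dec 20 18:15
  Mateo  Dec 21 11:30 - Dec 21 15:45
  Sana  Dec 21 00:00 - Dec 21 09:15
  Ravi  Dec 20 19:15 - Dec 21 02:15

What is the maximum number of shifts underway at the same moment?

3

Walk through starts and ends in time order (an end at T is processed before a start at T):
Dec 20 08:45 start Aoife → 1
Dec 20 18:15 end Aoife → 0
Dec 20 19:15 start Ravi → 1
Dec 21 00:00 start Sana → 2
Dec 21 02:15 end Ravi → 1
Dec 21 04:15 start Yusuf → 2
Dec 21 05:15 start Lucia → 3
Dec 21 09:15 end Sana → 2
Dec 21 09:30 end Lucia → 1
Dec 21 09:45 start Rohan → 2
Dec 21 11:30 start Mateo → 3
Dec 21 12:30 end Yusuf → 2
Dec 21 15:45 end Mateo → 1
Dec 21 18:45 end Rohan → 0
Peak is 3, at Dec 21 05:15 (Lucia, Sana, Yusuf).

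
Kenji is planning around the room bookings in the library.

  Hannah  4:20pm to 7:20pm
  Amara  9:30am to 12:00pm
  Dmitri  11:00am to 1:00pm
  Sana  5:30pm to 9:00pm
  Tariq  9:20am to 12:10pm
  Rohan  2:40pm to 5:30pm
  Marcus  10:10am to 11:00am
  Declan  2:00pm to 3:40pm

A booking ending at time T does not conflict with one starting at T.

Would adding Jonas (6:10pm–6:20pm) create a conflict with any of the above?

Tariq: ends 12:10pm at or before Jonas starts 6:10pm → clear.
Amara: ends 12:00pm at or before Jonas starts 6:10pm → clear.
Marcus: ends 11:00am at or before Jonas starts 6:10pm → clear.
Dmitri: ends 1:00pm at or before Jonas starts 6:10pm → clear.
Declan: ends 3:40pm at or before Jonas starts 6:10pm → clear.
Rohan: ends 5:30pm at or before Jonas starts 6:10pm → clear.
Hannah: starts 4:20pm before Jonas ends 6:20pm, and ends 7:20pm after Jonas starts 6:10pm → overlap.
Sana: starts 5:30pm before Jonas ends 6:20pm, and ends 9:00pm after Jonas starts 6:10pm → overlap.
Jonas overlaps Hannah, Sana.

Yes — it overlaps Hannah, Sana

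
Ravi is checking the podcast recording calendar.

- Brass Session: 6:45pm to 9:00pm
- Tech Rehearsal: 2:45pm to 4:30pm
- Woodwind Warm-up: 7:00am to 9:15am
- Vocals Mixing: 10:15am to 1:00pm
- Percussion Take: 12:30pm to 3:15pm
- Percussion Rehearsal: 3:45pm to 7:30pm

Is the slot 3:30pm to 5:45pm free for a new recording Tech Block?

Woodwind Warm-up: ends 9:15am at or before Tech Block starts 3:30pm → clear.
Vocals Mixing: ends 1:00pm at or before Tech Block starts 3:30pm → clear.
Percussion Take: ends 3:15pm at or before Tech Block starts 3:30pm → clear.
Tech Rehearsal: starts 2:45pm before Tech Block ends 5:45pm, and ends 4:30pm after Tech Block starts 3:30pm → overlap.
Percussion Rehearsal: starts 3:45pm before Tech Block ends 5:45pm, and ends 7:30pm after Tech Block starts 3:30pm → overlap.
Brass Session: starts 6:45pm at or after Tech Block ends 5:45pm → clear.
Tech Block overlaps Tech Rehearsal, Percussion Rehearsal.

No — it overlaps Percussion Rehearsal, Tech Rehearsal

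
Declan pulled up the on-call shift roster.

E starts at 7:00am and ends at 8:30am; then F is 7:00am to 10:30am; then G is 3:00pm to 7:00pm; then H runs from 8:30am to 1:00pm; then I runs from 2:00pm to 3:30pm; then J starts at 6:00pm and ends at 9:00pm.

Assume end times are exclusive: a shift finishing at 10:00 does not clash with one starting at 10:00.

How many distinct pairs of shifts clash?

4

Sorted by start: E, F, H, I, G, J.
F starts before E ends → E and F overlap.
H starts exactly when E ends (back-to-back, no overlap), so nothing later overlaps E either.
H starts before F ends → F and H overlap.
I starts after F ends, so nothing later overlaps F either.
I starts after H ends, so nothing later overlaps H either.
G starts before I ends → I and G overlap.
J starts after I ends.
J starts before G ends → G and J overlap.
Overlapping pairs: E & F, F & H, G & I, G & J — 4 in total.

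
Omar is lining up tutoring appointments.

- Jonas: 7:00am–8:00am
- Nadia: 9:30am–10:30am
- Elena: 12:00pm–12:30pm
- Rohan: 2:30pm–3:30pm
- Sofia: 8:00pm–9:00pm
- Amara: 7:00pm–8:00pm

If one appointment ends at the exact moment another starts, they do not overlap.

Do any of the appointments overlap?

Sorted by start: Jonas, Nadia, Elena, Rohan, Amara, Sofia.
Nadia starts after Jonas ends; Jonas is clear from here.
Elena starts after Nadia ends; Nadia is clear from here.
Rohan starts after Elena ends; Elena is clear from here.
Amara starts after Rohan ends; Rohan is clear from here.
Sofia starts exactly when Amara ends (back-to-back, no overlap).
Every pair is clear; the schedule has no overlaps.

No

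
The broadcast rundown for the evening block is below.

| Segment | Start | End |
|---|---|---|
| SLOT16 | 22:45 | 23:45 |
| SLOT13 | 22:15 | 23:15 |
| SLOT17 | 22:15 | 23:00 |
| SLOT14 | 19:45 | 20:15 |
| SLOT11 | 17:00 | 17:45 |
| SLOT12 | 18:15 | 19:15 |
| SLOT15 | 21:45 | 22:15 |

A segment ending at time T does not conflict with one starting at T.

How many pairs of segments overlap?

Sorted by start: SLOT11, SLOT12, SLOT14, SLOT15, SLOT13, SLOT17, SLOT16.
SLOT12 starts after SLOT11 ends, so SLOT11 has no further overlaps.
SLOT14 starts after SLOT12 ends, so SLOT12 has no further overlaps.
SLOT15 starts after SLOT14 ends, so SLOT14 has no further overlaps.
SLOT13 starts exactly when SLOT15 ends (back-to-back, no overlap), so SLOT15 has no further overlaps.
SLOT17 starts before SLOT13 ends → SLOT13 and SLOT17 overlap.
SLOT16 starts before SLOT13 ends → SLOT13 and SLOT16 overlap.
SLOT16 starts before SLOT17 ends → SLOT17 and SLOT16 overlap.
Overlapping pairs: SLOT13 & SLOT16, SLOT13 & SLOT17, SLOT16 & SLOT17 — 3 in total.

3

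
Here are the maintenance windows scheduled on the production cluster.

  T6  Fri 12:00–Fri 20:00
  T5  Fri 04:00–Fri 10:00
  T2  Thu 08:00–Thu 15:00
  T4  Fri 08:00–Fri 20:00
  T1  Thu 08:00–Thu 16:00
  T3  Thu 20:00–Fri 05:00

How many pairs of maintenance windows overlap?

Sorted by start: T1, T2, T3, T5, T4, T6.
T2 starts before T1 ends → T1 and T2 overlap.
T3 starts after T1 ends, so nothing later overlaps T1 either.
T3 starts after T2 ends, so nothing later overlaps T2 either.
T5 starts before T3 ends → T3 and T5 overlap.
T4 starts after T3 ends, so nothing later overlaps T3 either.
T4 starts before T5 ends → T5 and T4 overlap.
T6 starts after T5 ends.
T6 starts before T4 ends → T4 and T6 overlap.
Overlapping pairs: T1 & T2, T3 & T5, T4 & T5, T4 & T6 — 4 in total.

4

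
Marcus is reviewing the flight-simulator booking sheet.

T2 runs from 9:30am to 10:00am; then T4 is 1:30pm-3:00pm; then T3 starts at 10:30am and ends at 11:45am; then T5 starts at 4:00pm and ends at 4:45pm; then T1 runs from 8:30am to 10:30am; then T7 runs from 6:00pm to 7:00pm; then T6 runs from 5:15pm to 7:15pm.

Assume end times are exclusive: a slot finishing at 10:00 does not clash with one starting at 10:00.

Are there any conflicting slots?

Yes

Two intervals overlap when each starts before the other ends.
Sorted by start: T1, T2, T3, T4, T5, T6, T7.
T2 starts before T1 ends → T1 and T2 overlap.
That's a conflict, so the schedule is not conflict-free.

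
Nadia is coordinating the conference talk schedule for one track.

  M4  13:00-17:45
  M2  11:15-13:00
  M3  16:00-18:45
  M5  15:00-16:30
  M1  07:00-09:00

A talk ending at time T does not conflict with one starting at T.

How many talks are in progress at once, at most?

Sort all start/end points and keep a running count:
07:00 start M1 → 1
09:00 end M1 → 0
11:15 start M2 → 1
13:00 end M2 → 0
13:00 start M4 → 1
15:00 start M5 → 2
16:00 start M3 → 3
16:30 end M5 → 2
17:45 end M4 → 1
18:45 end M3 → 0
Peak is 3, at 16:00 (M3, M4, M5).

3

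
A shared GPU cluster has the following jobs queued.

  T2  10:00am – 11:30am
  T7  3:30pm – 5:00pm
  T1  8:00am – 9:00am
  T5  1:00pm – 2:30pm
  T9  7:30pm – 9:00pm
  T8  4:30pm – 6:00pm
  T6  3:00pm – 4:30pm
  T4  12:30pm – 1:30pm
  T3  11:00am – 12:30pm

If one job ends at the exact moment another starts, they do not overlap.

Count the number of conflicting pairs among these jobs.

4

Sorted by start: T1, T2, T3, T4, T5, T6, T7, T8, T9.
T2 starts after T1 ends, so T1 has no further overlaps.
T3 starts before T2 ends → T2 and T3 overlap.
T4 starts after T2 ends, so T2 has no further overlaps.
T4 starts exactly when T3 ends (back-to-back, no overlap), so T3 has no further overlaps.
T5 starts before T4 ends → T4 and T5 overlap.
T6 starts after T4 ends, so T4 has no further overlaps.
T6 starts after T5 ends, so T5 has no further overlaps.
T7 starts before T6 ends → T6 and T7 overlap.
T8 starts exactly when T6 ends (back-to-back, no overlap), so T6 has no further overlaps.
T8 starts before T7 ends → T7 and T8 overlap.
T9 starts after T7 ends.
T9 starts after T8 ends.
Overlapping pairs: T2 & T3, T4 & T5, T6 & T7, T7 & T8 — 4 in total.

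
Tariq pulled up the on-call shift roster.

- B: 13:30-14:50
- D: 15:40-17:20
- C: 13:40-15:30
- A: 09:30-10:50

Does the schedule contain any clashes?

Sorted by start: A, B, C, D.
B starts after A ends; A is clear from here.
C starts before B ends → B and C overlap.
That's a conflict, so the schedule is not conflict-free.

Yes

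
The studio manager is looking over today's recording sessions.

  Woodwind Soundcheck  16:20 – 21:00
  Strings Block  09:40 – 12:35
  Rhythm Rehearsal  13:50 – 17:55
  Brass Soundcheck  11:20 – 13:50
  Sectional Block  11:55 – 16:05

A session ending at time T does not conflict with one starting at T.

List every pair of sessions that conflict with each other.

Check each pair: they overlap iff neither finishes before the other starts.
Sorted by start: Strings Block, Brass Soundcheck, Sectional Block, Rhythm Rehearsal, Woodwind Soundcheck.
Brass Soundcheck starts before Strings Block ends → Strings Block and Brass Soundcheck overlap.
Sectional Block starts before Strings Block ends → Strings Block and Sectional Block overlap.
Rhythm Rehearsal starts after Strings Block ends, so Strings Block has no further overlaps.
Sectional Block starts before Brass Soundcheck ends → Brass Soundcheck and Sectional Block overlap.
Rhythm Rehearsal starts exactly when Brass Soundcheck ends (back-to-back, no overlap), so Brass Soundcheck has no further overlaps.
Rhythm Rehearsal starts before Sectional Block ends → Sectional Block and Rhythm Rehearsal overlap.
Woodwind Soundcheck starts after Sectional Block ends.
Woodwind Soundcheck starts before Rhythm Rehearsal ends → Rhythm Rehearsal and Woodwind Soundcheck overlap.

Brass Soundcheck & Sectional Block, Brass Soundcheck & Strings Block, Rhythm Rehearsal & Sectional Block, Rhythm Rehearsal & Woodwind Soundcheck, Sectional Block & Strings Block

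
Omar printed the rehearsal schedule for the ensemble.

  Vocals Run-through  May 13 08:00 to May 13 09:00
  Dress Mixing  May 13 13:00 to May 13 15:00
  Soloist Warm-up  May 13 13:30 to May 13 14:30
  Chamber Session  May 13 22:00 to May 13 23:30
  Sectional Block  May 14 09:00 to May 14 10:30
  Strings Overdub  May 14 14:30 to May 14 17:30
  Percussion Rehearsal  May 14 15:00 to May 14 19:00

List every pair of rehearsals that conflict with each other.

Dress Mixing & Soloist Warm-up, Percussion Rehearsal & Strings Overdub

Check each pair: they overlap iff neither finishes before the other starts.
Sorted by start: Vocals Run-through, Dress Mixing, Soloist Warm-up, Chamber Session, Sectional Block, Strings Overdub, Percussion Rehearsal.
Dress Mixing starts after Vocals Run-through ends; Vocals Run-through is clear from here.
Soloist Warm-up starts before Dress Mixing ends → Dress Mixing and Soloist Warm-up overlap.
Chamber Session starts after Dress Mixing ends; Dress Mixing is clear from here.
Chamber Session starts after Soloist Warm-up ends; Soloist Warm-up is clear from here.
Sectional Block starts after Chamber Session ends; Chamber Session is clear from here.
Strings Overdub starts after Sectional Block ends; Sectional Block is clear from here.
Percussion Rehearsal starts before Strings Overdub ends → Strings Overdub and Percussion Rehearsal overlap.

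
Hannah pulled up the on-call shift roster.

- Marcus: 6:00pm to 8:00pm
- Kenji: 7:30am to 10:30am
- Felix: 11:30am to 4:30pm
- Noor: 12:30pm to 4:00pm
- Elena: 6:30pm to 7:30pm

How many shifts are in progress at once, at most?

2

Sort all start/end points and keep a running count:
7:30am start Kenji → 1
10:30am end Kenji → 0
11:30am start Felix → 1
12:30pm start Noor → 2
4:00pm end Noor → 1
4:30pm end Felix → 0
6:00pm start Marcus → 1
6:30pm start Elena → 2
7:30pm end Elena → 1
8:00pm end Marcus → 0
Peak is 2, at 12:30pm (Felix, Noor).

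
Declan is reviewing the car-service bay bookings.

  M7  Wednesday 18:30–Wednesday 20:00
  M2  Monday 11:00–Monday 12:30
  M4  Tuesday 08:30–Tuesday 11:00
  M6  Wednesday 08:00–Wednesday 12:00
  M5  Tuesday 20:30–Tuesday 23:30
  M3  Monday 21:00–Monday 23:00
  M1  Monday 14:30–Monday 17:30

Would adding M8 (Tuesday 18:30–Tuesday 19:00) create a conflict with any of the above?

M2: ends Monday 12:30 at or before M8 starts Tuesday 18:30 → clear.
M1: ends Monday 17:30 at or before M8 starts Tuesday 18:30 → clear.
M3: ends Monday 23:00 at or before M8 starts Tuesday 18:30 → clear.
M4: ends Tuesday 11:00 at or before M8 starts Tuesday 18:30 → clear.
M5: starts Tuesday 20:30 at or after M8 ends Tuesday 19:00 → clear.
M6: starts Wednesday 08:00 at or after M8 ends Tuesday 19:00 → clear.
M7: starts Wednesday 18:30 at or after M8 ends Tuesday 19:00 → clear.

No — it doesn't clash with anything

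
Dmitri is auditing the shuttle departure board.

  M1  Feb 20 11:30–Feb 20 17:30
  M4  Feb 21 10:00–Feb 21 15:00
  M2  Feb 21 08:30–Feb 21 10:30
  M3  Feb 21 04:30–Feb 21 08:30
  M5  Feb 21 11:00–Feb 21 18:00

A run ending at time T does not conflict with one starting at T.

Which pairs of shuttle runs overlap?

M2 & M4, M4 & M5

Two intervals overlap when each starts before the other ends.
Sorted by start: M1, M3, M2, M4, M5.
M3 starts after M1 ends — done with M1.
M2 starts exactly when M3 ends (back-to-back, no overlap) — done with M3.
M4 starts before M2 ends → M2 and M4 overlap.
M5 starts after M2 ends.
M5 starts before M4 ends → M4 and M5 overlap.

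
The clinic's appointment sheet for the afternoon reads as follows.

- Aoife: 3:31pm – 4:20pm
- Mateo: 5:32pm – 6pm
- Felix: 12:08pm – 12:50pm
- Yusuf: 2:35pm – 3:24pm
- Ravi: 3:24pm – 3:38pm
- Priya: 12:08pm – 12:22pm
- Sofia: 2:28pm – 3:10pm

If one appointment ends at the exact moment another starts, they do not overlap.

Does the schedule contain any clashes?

Sorted by start: Priya, Felix, Sofia, Yusuf, Ravi, Aoife, Mateo.
Felix starts before Priya ends → Priya and Felix overlap.
That's a conflict, so the schedule is not conflict-free.

Yes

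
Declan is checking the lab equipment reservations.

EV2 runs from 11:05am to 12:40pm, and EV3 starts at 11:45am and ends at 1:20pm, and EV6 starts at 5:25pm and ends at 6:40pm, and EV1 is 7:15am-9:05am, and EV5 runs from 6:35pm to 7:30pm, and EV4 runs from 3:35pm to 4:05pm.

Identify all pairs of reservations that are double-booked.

EV2 & EV3, EV5 & EV6

Two intervals overlap when each starts before the other ends.
Sorted by start: EV1, EV2, EV3, EV4, EV6, EV5.
EV2 starts after EV1 ends, so EV1 has no further overlaps.
EV3 starts before EV2 ends → EV2 and EV3 overlap.
EV4 starts after EV2 ends, so EV2 has no further overlaps.
EV4 starts after EV3 ends, so EV3 has no further overlaps.
EV6 starts after EV4 ends, so EV4 has no further overlaps.
EV5 starts before EV6 ends → EV6 and EV5 overlap.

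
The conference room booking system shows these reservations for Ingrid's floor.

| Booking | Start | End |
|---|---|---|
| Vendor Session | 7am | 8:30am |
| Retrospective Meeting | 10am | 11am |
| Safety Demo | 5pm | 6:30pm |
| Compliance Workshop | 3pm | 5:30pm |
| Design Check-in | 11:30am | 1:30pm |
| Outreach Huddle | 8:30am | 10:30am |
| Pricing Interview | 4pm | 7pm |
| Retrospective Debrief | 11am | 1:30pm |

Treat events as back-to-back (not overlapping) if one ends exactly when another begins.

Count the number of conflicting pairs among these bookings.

5

Sorted by start: Vendor Session, Outreach Huddle, Retrospective Meeting, Retrospective Debrief, Design Check-in, Compliance Workshop, Pricing Interview, Safety Demo.
Outreach Huddle starts exactly when Vendor Session ends (back-to-back, no overlap), so Vendor Session has no further overlaps.
Retrospective Meeting starts before Outreach Huddle ends → Outreach Huddle and Retrospective Meeting overlap.
Retrospective Debrief starts after Outreach Huddle ends, so Outreach Huddle has no further overlaps.
Retrospective Debrief starts exactly when Retrospective Meeting ends (back-to-back, no overlap), so Retrospective Meeting has no further overlaps.
Design Check-in starts before Retrospective Debrief ends → Retrospective Debrief and Design Check-in overlap.
Compliance Workshop starts after Retrospective Debrief ends, so Retrospective Debrief has no further overlaps.
Compliance Workshop starts after Design Check-in ends, so Design Check-in has no further overlaps.
Pricing Interview starts before Compliance Workshop ends → Compliance Workshop and Pricing Interview overlap.
Safety Demo starts before Compliance Workshop ends → Compliance Workshop and Safety Demo overlap.
Safety Demo starts before Pricing Interview ends → Pricing Interview and Safety Demo overlap.
Overlapping pairs: Compliance Workshop & Pricing Interview, Compliance Workshop & Safety Demo, Design Check-in & Retrospective Debrief, Outreach Huddle & Retrospective Meeting, Pricing Interview & Safety Demo — 5 in total.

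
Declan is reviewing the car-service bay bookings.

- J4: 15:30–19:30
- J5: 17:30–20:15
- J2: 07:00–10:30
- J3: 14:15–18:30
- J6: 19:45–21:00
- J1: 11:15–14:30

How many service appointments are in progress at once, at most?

Sweep the timeline, counting +1 at each start and −1 at each end (ends before starts at a tie):
07:00 start J2 → 1
10:30 end J2 → 0
11:15 start J1 → 1
14:15 start J3 → 2
14:30 end J1 → 1
15:30 start J4 → 2
17:30 start J5 → 3
18:30 end J3 → 2
19:30 end J4 → 1
19:45 start J6 → 2
20:15 end J5 → 1
21:00 end J6 → 0
Peak is 3, at 17:30 (J3, J4, J5).

3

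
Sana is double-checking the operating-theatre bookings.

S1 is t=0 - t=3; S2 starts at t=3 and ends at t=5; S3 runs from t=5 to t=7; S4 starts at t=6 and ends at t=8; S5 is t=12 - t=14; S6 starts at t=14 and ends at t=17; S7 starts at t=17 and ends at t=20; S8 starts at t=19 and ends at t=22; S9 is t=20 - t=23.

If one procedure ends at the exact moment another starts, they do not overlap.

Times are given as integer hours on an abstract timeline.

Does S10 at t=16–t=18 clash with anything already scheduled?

S1: ends t=3 at or before S10 starts t=16 → clear.
S2: ends t=5 at or before S10 starts t=16 → clear.
S3: ends t=7 at or before S10 starts t=16 → clear.
S4: ends t=8 at or before S10 starts t=16 → clear.
S5: ends t=14 at or before S10 starts t=16 → clear.
S6: starts t=14 before S10 ends t=18, and ends t=17 after S10 starts t=16 → overlap.
S7: starts t=17 before S10 ends t=18, and ends t=20 after S10 starts t=16 → overlap.
S8: starts t=19 at or after S10 ends t=18 → clear.
S9: starts t=20 at or after S10 ends t=18 → clear.
S10 overlaps S6, S7.

Yes — it overlaps S6, S7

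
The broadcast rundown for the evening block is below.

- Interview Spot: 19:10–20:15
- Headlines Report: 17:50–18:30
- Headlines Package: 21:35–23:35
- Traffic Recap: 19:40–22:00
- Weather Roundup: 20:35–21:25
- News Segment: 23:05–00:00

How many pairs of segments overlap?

4

Check each pair: they overlap iff neither finishes before the other starts.
Sorted by start: Headlines Report, Interview Spot, Traffic Recap, Weather Roundup, Headlines Package, News Segment.
Interview Spot starts after Headlines Report ends — done with Headlines Report.
Traffic Recap starts before Interview Spot ends → Interview Spot and Traffic Recap overlap.
Weather Roundup starts after Interview Spot ends — done with Interview Spot.
Weather Roundup starts before Traffic Recap ends → Traffic Recap and Weather Roundup overlap.
Headlines Package starts before Traffic Recap ends → Traffic Recap and Headlines Package overlap.
News Segment starts after Traffic Recap ends.
Headlines Package starts after Weather Roundup ends — done with Weather Roundup.
News Segment starts before Headlines Package ends → Headlines Package and News Segment overlap.
Overlapping pairs: Headlines Package & News Segment, Headlines Package & Traffic Recap, Interview Spot & Traffic Recap, Traffic Recap & Weather Roundup — 4 in total.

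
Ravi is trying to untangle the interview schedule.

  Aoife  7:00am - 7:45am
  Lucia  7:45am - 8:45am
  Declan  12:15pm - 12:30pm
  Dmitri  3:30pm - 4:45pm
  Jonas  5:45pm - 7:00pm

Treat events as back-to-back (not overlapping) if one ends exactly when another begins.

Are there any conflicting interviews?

No

Sorted by start: Aoife, Lucia, Declan, Dmitri, Jonas.
Lucia starts exactly when Aoife ends (back-to-back, no overlap), so nothing later overlaps Aoife either.
Declan starts after Lucia ends, so nothing later overlaps Lucia either.
Dmitri starts after Declan ends, so nothing later overlaps Declan either.
Jonas starts after Dmitri ends.
Every pair is clear; the schedule has no overlaps.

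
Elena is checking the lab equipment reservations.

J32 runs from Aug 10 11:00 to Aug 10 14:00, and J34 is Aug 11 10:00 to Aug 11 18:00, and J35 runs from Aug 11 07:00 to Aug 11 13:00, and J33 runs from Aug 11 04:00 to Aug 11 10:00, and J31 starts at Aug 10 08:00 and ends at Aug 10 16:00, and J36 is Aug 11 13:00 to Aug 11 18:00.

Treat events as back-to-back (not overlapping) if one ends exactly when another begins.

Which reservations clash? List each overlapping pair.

J31 & J32, J33 & J35, J34 & J35, J34 & J36

Sorted by start: J31, J32, J33, J35, J34, J36.
J32 starts before J31 ends → J31 and J32 overlap.
J33 starts after J31 ends, so J31 has no further overlaps.
J33 starts after J32 ends, so J32 has no further overlaps.
J35 starts before J33 ends → J33 and J35 overlap.
J34 starts exactly when J33 ends (back-to-back, no overlap), so J33 has no further overlaps.
J34 starts before J35 ends → J35 and J34 overlap.
J36 starts exactly when J35 ends (back-to-back, no overlap).
J36 starts before J34 ends → J34 and J36 overlap.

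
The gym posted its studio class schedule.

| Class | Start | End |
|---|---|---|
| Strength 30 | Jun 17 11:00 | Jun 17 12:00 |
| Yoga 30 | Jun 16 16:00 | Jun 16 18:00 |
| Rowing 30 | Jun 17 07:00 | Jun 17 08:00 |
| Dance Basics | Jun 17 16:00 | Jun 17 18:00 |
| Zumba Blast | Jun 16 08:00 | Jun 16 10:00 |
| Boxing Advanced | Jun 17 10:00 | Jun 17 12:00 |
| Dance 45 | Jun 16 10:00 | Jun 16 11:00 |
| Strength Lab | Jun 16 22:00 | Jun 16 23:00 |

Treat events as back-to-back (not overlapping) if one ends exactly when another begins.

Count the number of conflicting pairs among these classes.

1

Sorted by start: Zumba Blast, Dance 45, Yoga 30, Strength Lab, Rowing 30, Boxing Advanced, Strength 30, Dance Basics.
Dance 45 starts exactly when Zumba Blast ends (back-to-back, no overlap) — done with Zumba Blast.
Yoga 30 starts after Dance 45 ends — done with Dance 45.
Strength Lab starts after Yoga 30 ends — done with Yoga 30.
Rowing 30 starts after Strength Lab ends — done with Strength Lab.
Boxing Advanced starts after Rowing 30 ends — done with Rowing 30.
Strength 30 starts before Boxing Advanced ends → Boxing Advanced and Strength 30 overlap.
Dance Basics starts after Boxing Advanced ends.
Dance Basics starts after Strength 30 ends.
Overlapping pairs: Boxing Advanced & Strength 30 — 1 in total.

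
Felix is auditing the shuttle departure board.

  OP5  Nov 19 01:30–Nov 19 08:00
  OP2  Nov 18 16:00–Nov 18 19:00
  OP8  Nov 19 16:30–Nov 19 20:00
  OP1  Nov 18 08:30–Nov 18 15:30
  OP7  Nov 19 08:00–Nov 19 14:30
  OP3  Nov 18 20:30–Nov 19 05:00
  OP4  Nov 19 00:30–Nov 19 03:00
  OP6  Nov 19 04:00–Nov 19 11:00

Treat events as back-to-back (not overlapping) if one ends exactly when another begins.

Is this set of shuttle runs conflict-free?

No

Sorted by start: OP1, OP2, OP3, OP4, OP5, OP6, OP7, OP8.
OP2 starts after OP1 ends, so nothing later overlaps OP1 either.
OP3 starts after OP2 ends, so nothing later overlaps OP2 either.
OP4 starts before OP3 ends → OP3 and OP4 overlap.
That's a conflict, so the schedule is not conflict-free.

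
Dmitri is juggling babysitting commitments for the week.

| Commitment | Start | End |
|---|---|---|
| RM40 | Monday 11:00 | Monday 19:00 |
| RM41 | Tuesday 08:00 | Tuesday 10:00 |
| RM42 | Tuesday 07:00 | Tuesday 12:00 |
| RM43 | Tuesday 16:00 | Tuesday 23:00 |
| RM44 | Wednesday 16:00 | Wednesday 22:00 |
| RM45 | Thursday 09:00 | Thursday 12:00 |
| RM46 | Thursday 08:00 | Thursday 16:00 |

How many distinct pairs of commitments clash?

Sorted by start: RM40, RM42, RM41, RM43, RM44, RM46, RM45.
RM42 starts after RM40 ends, so RM40 has no further overlaps.
RM41 starts before RM42 ends → RM42 and RM41 overlap.
RM43 starts after RM42 ends, so RM42 has no further overlaps.
RM43 starts after RM41 ends, so RM41 has no further overlaps.
RM44 starts after RM43 ends, so RM43 has no further overlaps.
RM46 starts after RM44 ends, so RM44 has no further overlaps.
RM45 starts before RM46 ends → RM46 and RM45 overlap.
Overlapping pairs: RM41 & RM42, RM45 & RM46 — 2 in total.

2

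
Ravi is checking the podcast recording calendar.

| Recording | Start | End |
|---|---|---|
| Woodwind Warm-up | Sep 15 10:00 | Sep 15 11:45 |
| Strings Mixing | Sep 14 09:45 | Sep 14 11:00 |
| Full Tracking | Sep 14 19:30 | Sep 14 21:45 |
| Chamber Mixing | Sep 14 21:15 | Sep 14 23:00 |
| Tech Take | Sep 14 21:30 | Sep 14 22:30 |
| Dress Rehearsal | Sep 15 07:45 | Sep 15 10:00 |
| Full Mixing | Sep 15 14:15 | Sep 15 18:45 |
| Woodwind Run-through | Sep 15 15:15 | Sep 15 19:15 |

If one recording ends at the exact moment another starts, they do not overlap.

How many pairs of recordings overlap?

4

Two intervals overlap when each starts before the other ends.
Sorted by start: Strings Mixing, Full Tracking, Chamber Mixing, Tech Take, Dress Rehearsal, Woodwind Warm-up, Full Mixing, Woodwind Run-through.
Full Tracking starts after Strings Mixing ends; Strings Mixing is clear from here.
Chamber Mixing starts before Full Tracking ends → Full Tracking and Chamber Mixing overlap.
Tech Take starts before Full Tracking ends → Full Tracking and Tech Take overlap.
Dress Rehearsal starts after Full Tracking ends; Full Tracking is clear from here.
Tech Take starts before Chamber Mixing ends → Chamber Mixing and Tech Take overlap.
Dress Rehearsal starts after Chamber Mixing ends; Chamber Mixing is clear from here.
Dress Rehearsal starts after Tech Take ends; Tech Take is clear from here.
Woodwind Warm-up starts exactly when Dress Rehearsal ends (back-to-back, no overlap); Dress Rehearsal is clear from here.
Full Mixing starts after Woodwind Warm-up ends; Woodwind Warm-up is clear from here.
Woodwind Run-through starts before Full Mixing ends → Full Mixing and Woodwind Run-through overlap.
Overlapping pairs: Chamber Mixing & Full Tracking, Chamber Mixing & Tech Take, Full Mixing & Woodwind Run-through, Full Tracking & Tech Take — 4 in total.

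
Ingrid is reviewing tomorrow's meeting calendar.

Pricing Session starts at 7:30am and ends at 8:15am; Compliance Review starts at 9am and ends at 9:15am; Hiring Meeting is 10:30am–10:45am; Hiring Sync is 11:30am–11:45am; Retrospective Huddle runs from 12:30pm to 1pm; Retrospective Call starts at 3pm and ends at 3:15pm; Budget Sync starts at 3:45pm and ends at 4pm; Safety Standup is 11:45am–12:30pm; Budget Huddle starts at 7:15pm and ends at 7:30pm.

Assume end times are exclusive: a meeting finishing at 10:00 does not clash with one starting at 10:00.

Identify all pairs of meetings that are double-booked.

no conflicts

Sorted by start: Pricing Session, Compliance Review, Hiring Meeting, Hiring Sync, Safety Standup, Retrospective Huddle, Retrospective Call, Budget Sync, Budget Huddle.
Compliance Review starts after Pricing Session ends; Pricing Session is clear from here.
Hiring Meeting starts after Compliance Review ends; Compliance Review is clear from here.
Hiring Sync starts after Hiring Meeting ends; Hiring Meeting is clear from here.
Safety Standup starts exactly when Hiring Sync ends (back-to-back, no overlap); Hiring Sync is clear from here.
Retrospective Huddle starts exactly when Safety Standup ends (back-to-back, no overlap); Safety Standup is clear from here.
Retrospective Call starts after Retrospective Huddle ends; Retrospective Huddle is clear from here.
Budget Sync starts after Retrospective Call ends; Retrospective Call is clear from here.
Budget Huddle starts after Budget Sync ends.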